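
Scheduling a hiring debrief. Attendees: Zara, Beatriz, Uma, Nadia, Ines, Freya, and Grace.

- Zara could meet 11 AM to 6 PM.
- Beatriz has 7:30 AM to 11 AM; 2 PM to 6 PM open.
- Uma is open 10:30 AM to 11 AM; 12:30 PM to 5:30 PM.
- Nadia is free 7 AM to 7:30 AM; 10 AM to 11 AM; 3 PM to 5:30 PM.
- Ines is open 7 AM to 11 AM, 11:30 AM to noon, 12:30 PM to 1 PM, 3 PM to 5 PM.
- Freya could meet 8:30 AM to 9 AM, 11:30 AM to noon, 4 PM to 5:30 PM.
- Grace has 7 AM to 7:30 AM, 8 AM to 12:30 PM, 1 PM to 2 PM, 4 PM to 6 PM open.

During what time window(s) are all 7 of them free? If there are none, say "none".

Zara ∩ Beatriz: 14:00-18:00.
Zara ∩ Beatriz ∩ Uma: 14:00-17:30.
Zara ∩ Beatriz ∩ Uma ∩ Nadia: 15:00-17:30.
Zara ∩ Beatriz ∩ Uma ∩ Nadia ∩ Ines: 15:00-17:00.
Zara ∩ Beatriz ∩ Uma ∩ Nadia ∩ Ines ∩ Freya: 16:00-17:00.
Zara ∩ Beatriz ∩ Uma ∩ Nadia ∩ Ines ∩ Freya ∩ Grace: 16:00-17:00.

16:00-17:00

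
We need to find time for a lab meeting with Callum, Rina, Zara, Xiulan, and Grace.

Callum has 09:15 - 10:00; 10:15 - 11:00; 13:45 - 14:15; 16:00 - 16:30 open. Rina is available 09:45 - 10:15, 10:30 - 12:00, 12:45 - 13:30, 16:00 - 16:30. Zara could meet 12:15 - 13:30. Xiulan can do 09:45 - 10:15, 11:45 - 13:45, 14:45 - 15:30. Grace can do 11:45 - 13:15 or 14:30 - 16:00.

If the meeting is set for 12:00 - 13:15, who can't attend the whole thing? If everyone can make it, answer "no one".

Callum: not fully free for 12:00-13:15. Rina: not fully free for 12:00-13:15. Zara: not fully free for 12:00-13:15. Xiulan: free for 12:00-13:15. Grace: free for 12:00-13:15.

Callum, Rina, Zara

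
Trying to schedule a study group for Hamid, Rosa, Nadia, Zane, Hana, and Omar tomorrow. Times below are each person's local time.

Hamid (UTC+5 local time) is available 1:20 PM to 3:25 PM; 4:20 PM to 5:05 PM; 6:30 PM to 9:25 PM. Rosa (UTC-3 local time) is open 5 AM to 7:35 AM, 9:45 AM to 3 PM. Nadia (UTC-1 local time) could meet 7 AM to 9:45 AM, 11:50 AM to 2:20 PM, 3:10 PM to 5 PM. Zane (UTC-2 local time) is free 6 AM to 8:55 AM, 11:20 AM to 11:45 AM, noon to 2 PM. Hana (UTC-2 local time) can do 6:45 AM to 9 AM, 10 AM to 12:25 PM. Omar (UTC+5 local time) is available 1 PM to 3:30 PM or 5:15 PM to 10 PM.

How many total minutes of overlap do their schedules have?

Hamid in UTC: 08:20-10:25, 11:20-12:05, 13:30-16:25 (subtract 5h to convert from UTC+5).
Rosa in UTC: 08:00-10:35, 12:45-18:00 (add 3h to convert from UTC-3).
Nadia in UTC: 08:00-10:45, 12:50-15:20, 16:10-18:00 (add 1h to convert from UTC-1).
Zane in UTC: 08:00-10:55, 13:20-13:45, 14:00-16:00 (add 2h to convert from UTC-2).
Hana in UTC: 08:45-11:00, 12:00-14:25 (add 2h to convert from UTC-2).
Omar in UTC: 08:00-10:30, 12:15-17:00 (subtract 5h to convert from UTC+5).
Hamid ∩ Rosa: 08:20-10:25, 13:30-16:25.
Hamid ∩ Rosa ∩ Nadia: 08:20-10:25, 13:30-15:20, 16:10-16:25.
Hamid ∩ Rosa ∩ Nadia ∩ Zane: 08:20-10:25, 13:30-13:45, 14:00-15:20.
Hamid ∩ Rosa ∩ Nadia ∩ Zane ∩ Hana: 08:45-10:25, 13:30-13:45, 14:00-14:25.
Hamid ∩ Rosa ∩ Nadia ∩ Zane ∩ Hana ∩ Omar: 08:45-10:25, 13:30-13:45, 14:00-14:25.
So the common availability across everyone is 08:45-10:25, 13:30-13:45, 14:00-14:25.
Summing the common windows: 100 + 15 + 25 = 140 minutes.

140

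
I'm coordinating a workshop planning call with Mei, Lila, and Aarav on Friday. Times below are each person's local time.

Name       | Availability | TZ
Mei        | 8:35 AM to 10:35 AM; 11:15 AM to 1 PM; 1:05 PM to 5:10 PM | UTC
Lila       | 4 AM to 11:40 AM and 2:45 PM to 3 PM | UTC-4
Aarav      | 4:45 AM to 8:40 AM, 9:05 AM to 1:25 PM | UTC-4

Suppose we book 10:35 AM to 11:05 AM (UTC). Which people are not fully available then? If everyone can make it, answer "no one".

Mei

Mei in UTC: 08:35-10:35, 11:15-13:00, 13:05-17:10.
Lila in UTC: 08:00-15:40, 18:45-19:00 (add 4h to convert from UTC-4).
Aarav in UTC: 08:45-12:40, 13:05-17:25 (add 4h to convert from UTC-4).
Mei: not fully free for 10:35-11:05. Lila: free for 10:35-11:05. Aarav: free for 10:35-11:05.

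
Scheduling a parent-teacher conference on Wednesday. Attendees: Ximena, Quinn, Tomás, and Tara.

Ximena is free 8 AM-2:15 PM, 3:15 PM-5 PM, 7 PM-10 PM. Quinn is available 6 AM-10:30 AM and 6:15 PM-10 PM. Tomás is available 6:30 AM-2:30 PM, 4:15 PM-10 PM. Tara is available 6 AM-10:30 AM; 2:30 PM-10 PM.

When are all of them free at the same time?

Ximena ∩ Quinn: 08:00-10:30, 19:00-22:00.
Ximena ∩ Quinn ∩ Tomás: 08:00-10:30, 19:00-22:00.
Ximena ∩ Quinn ∩ Tomás ∩ Tara: 08:00-10:30, 19:00-22:00.

08:00-10:30, 19:00-22:00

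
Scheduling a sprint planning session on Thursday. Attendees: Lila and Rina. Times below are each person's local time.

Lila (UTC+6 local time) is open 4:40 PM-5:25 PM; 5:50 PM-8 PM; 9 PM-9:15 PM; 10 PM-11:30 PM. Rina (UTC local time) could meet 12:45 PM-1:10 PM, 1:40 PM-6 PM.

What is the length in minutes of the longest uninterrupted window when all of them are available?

Lila in UTC: 10:40-11:25, 11:50-14:00, 15:00-15:15, 16:00-17:30 (subtract 6h to convert from UTC+6).
Rina in UTC: 12:45-13:10, 13:40-18:00.
Lila ∩ Rina: 12:45-13:10, 13:40-14:00, 15:00-15:15, 16:00-17:30.
The longest is 16:00-17:30 at 90 minutes.

90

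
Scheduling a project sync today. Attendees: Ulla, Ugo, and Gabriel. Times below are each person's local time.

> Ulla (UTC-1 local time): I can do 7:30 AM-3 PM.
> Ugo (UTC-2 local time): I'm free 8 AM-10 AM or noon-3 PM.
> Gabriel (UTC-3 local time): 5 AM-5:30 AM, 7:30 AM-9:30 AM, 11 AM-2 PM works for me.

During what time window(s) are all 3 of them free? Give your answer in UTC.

Ulla in UTC: 08:30-16:00 (add 1h to convert from UTC-1).
Ugo in UTC: 10:00-12:00, 14:00-17:00 (add 2h to convert from UTC-2).
Gabriel in UTC: 08:00-08:30, 10:30-12:30, 14:00-17:00 (add 3h to convert from UTC-3).
Ulla ∩ Ugo: 10:00-12:00, 14:00-16:00.
Ulla ∩ Ugo ∩ Gabriel: 10:30-12:00, 14:00-16:00.
Those are the intersection windows.

10:30-12:00, 14:00-16:00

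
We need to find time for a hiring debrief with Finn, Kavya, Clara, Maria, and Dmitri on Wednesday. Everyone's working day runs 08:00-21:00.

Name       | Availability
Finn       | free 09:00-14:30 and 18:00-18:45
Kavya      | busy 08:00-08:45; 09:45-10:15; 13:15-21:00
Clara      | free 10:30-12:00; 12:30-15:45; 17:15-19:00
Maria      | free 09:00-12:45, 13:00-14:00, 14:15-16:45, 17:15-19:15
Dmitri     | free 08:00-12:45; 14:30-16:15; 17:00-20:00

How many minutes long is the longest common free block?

90

Finn free: 09:00-14:30, 18:00-18:45.
Kavya free: 08:45-09:45, 10:15-13:15 (invert busy blocks within the working day).
Clara free: 10:30-12:00, 12:30-15:45, 17:15-19:00.
Maria free: 09:00-12:45, 13:00-14:00, 14:15-16:45, 17:15-19:15.
Dmitri free: 08:00-12:45, 14:30-16:15, 17:00-20:00.
Finn ∩ Kavya: 09:00-09:45, 10:15-13:15.
Finn ∩ Kavya ∩ Clara: 10:30-12:00, 12:30-13:15.
Finn ∩ Kavya ∩ Clara ∩ Maria: 10:30-12:00, 12:30-12:45, 13:00-13:15.
Finn ∩ Kavya ∩ Clara ∩ Maria ∩ Dmitri: 10:30-12:00, 12:30-12:45.
The longest is 10:30-12:00 at 90 minutes.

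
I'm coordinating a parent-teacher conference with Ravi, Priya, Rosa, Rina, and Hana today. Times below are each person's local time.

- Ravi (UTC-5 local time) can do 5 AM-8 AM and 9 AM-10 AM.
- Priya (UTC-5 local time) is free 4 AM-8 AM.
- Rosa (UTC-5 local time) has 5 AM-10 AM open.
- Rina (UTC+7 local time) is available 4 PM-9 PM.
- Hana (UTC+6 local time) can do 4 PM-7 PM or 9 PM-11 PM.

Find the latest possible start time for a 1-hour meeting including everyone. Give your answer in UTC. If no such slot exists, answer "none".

Ravi in UTC: 10:00-13:00, 14:00-15:00 (add 5h to convert from UTC-5).
Priya in UTC: 09:00-13:00 (add 5h to convert from UTC-5).
Rosa in UTC: 10:00-15:00 (add 5h to convert from UTC-5).
Rina in UTC: 09:00-14:00 (subtract 7h to convert from UTC+7).
Hana in UTC: 10:00-13:00, 15:00-17:00 (subtract 6h to convert from UTC+6).
Ravi ∩ Priya: 10:00-13:00.
Ravi ∩ Priya ∩ Rosa: 10:00-13:00.
Ravi ∩ Priya ∩ Rosa ∩ Rina: 10:00-13:00.
Ravi ∩ Priya ∩ Rosa ∩ Rina ∩ Hana: 10:00-13:00.
The last common window of at least 60 minutes is 10:00-13:00; a 60-minute meeting can start as late as 12:00 and still end by 13:00.

12:00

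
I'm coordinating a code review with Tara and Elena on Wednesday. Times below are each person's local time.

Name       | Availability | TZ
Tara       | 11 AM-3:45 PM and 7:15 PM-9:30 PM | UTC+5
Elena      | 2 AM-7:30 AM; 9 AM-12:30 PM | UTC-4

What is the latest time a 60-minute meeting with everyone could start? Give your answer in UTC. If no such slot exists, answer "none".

Tara in UTC: 06:00-10:45, 14:15-16:30 (subtract 5h to convert from UTC+5).
Elena in UTC: 06:00-11:30, 13:00-16:30 (add 4h to convert from UTC-4).
Tara ∩ Elena: 06:00-10:45, 14:15-16:30.
The last common window of at least 60 minutes is 14:15-16:30; a 60-minute meeting can start as late as 15:30 and still end by 16:30.

15:30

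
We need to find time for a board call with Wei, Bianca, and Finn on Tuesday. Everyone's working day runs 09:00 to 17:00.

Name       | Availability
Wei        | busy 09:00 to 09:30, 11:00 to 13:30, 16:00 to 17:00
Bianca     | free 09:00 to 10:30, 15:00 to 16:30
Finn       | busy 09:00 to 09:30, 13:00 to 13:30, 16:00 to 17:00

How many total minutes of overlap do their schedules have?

120

Wei free: 09:30-11:00, 13:30-16:00 (invert busy blocks within the working day).
Bianca free: 09:00-10:30, 15:00-16:30.
Finn free: 09:30-13:00, 13:30-16:00 (invert busy blocks within the working day).
Wei ∩ Bianca: 09:30-10:30, 15:00-16:00.
Wei ∩ Bianca ∩ Finn: 09:30-10:30, 15:00-16:00.
Summing the common windows: 60 + 60 = 120 minutes.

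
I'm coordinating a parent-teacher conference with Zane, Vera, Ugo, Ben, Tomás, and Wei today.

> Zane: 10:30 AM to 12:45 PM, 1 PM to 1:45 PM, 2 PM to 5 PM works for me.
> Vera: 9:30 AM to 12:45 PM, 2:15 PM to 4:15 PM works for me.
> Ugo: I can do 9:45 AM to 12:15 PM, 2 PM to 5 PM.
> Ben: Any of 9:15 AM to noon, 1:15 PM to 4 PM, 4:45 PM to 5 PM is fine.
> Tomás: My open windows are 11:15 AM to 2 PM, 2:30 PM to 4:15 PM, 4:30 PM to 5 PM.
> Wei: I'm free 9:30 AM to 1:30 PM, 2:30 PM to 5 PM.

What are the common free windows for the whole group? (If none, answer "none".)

11:15-12:00, 14:30-16:00

Zane ∩ Vera: 10:30-12:45, 14:15-16:15.
Zane ∩ Vera ∩ Ugo: 10:30-12:15, 14:15-16:15.
Zane ∩ Vera ∩ Ugo ∩ Ben: 10:30-12:00, 14:15-16:00.
Zane ∩ Vera ∩ Ugo ∩ Ben ∩ Tomás: 11:15-12:00, 14:30-16:00.
Zane ∩ Vera ∩ Ugo ∩ Ben ∩ Tomás ∩ Wei: 11:15-12:00, 14:30-16:00.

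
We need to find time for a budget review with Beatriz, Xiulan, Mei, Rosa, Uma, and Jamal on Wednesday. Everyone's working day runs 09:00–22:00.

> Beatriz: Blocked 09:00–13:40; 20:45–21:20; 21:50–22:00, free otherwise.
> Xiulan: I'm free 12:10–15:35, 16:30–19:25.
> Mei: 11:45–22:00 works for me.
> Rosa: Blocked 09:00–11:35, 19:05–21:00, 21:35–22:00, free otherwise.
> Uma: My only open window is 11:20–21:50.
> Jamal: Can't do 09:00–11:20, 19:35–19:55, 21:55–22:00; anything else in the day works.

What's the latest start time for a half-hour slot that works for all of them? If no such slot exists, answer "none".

18:35

Beatriz free: 13:40-20:45, 21:20-21:50 (invert busy blocks within the working day).
Xiulan free: 12:10-15:35, 16:30-19:25.
Mei free: 11:45-22:00.
Rosa free: 11:35-19:05, 21:00-21:35 (invert busy blocks within the working day).
Uma free: 11:20-21:50.
Jamal free: 11:20-19:35, 19:55-21:55 (invert busy blocks within the working day).
Beatriz ∩ Xiulan: 13:40-15:35, 16:30-19:25.
Beatriz ∩ Xiulan ∩ Mei: 13:40-15:35, 16:30-19:25.
Beatriz ∩ Xiulan ∩ Mei ∩ Rosa: 13:40-15:35, 16:30-19:05.
Beatriz ∩ Xiulan ∩ Mei ∩ Rosa ∩ Uma: 13:40-15:35, 16:30-19:05.
Beatriz ∩ Xiulan ∩ Mei ∩ Rosa ∩ Uma ∩ Jamal: 13:40-15:35, 16:30-19:05.
So the common availability across everyone is 13:40-15:35, 16:30-19:05.
The last common window of at least 30 minutes is 16:30-19:05; a 30-minute meeting can start as late as 18:35 and still end by 19:05.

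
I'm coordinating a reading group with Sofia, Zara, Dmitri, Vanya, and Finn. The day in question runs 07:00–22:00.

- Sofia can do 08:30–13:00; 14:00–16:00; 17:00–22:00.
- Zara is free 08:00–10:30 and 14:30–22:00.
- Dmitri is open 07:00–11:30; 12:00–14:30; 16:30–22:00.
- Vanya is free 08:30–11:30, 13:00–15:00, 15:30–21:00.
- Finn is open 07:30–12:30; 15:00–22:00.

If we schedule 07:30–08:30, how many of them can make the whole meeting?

Dmitri and Finn can make the full 07:30-08:30 slot — that's 2.

2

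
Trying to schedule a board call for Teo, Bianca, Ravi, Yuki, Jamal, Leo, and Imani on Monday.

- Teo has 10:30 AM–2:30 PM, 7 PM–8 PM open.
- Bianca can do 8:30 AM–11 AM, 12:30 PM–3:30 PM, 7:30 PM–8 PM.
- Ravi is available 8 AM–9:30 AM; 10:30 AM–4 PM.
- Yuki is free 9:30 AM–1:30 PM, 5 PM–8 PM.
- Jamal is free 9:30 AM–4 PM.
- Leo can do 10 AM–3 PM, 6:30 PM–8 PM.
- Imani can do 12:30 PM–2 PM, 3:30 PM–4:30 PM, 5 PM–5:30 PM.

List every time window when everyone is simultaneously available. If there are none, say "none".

Teo ∩ Bianca: 10:30-11:00, 12:30-14:30, 19:30-20:00.
Teo ∩ Bianca ∩ Ravi: 10:30-11:00, 12:30-14:30.
Teo ∩ Bianca ∩ Ravi ∩ Yuki: 10:30-11:00, 12:30-13:30.
Teo ∩ Bianca ∩ Ravi ∩ Yuki ∩ Jamal: 10:30-11:00, 12:30-13:30.
Teo ∩ Bianca ∩ Ravi ∩ Yuki ∩ Jamal ∩ Leo: 10:30-11:00, 12:30-13:30.
Teo ∩ Bianca ∩ Ravi ∩ Yuki ∩ Jamal ∩ Leo ∩ Imani: 12:30-13:30.

12:30-13:30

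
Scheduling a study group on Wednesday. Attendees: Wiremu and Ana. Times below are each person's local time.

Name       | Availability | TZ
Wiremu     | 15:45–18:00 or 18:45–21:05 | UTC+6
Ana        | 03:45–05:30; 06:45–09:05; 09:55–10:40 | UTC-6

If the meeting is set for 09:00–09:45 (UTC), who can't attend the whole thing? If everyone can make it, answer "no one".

Wiremu in UTC: 09:45-12:00, 12:45-15:05 (subtract 6h to convert from UTC+6).
Ana in UTC: 09:45-11:30, 12:45-15:05, 15:55-16:40 (add 6h to convert from UTC-6).
Wiremu: not fully free for 09:00-09:45. Ana: not fully free for 09:00-09:45.

Ana, Wiremu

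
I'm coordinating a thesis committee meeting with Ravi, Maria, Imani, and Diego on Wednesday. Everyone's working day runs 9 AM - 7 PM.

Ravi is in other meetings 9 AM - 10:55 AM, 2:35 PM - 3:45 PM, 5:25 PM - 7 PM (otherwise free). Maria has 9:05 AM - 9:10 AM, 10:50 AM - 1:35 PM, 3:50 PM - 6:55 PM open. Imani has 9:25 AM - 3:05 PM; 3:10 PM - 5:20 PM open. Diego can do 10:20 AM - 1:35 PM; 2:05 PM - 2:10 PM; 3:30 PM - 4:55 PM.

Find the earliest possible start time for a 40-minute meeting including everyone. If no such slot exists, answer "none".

Ravi free: 10:55-14:35, 15:45-17:25 (invert busy blocks within the working day).
Maria free: 09:05-09:10, 10:50-13:35, 15:50-18:55.
Imani free: 09:25-15:05, 15:10-17:20.
Diego free: 10:20-13:35, 14:05-14:10, 15:30-16:55.
Ravi ∩ Maria: 10:55-13:35, 15:50-17:25.
Ravi ∩ Maria ∩ Imani: 10:55-13:35, 15:50-17:20.
Ravi ∩ Maria ∩ Imani ∩ Diego: 10:55-13:35, 15:50-16:55.
The first common window of at least 40 minutes is 10:55-13:35, so the earliest start is 10:55.

10:55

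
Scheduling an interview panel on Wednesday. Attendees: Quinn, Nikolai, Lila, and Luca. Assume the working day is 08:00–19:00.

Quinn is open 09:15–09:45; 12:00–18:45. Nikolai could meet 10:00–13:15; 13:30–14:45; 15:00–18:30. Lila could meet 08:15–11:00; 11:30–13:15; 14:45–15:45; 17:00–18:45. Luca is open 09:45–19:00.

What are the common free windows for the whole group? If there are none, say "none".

12:00-13:15, 15:00-15:45, 17:00-18:30

Quinn ∩ Nikolai: 12:00-13:15, 13:30-14:45, 15:00-18:30.
Quinn ∩ Nikolai ∩ Lila: 12:00-13:15, 15:00-15:45, 17:00-18:30.
Quinn ∩ Nikolai ∩ Lila ∩ Luca: 12:00-13:15, 15:00-15:45, 17:00-18:30.
Those are the intersection windows.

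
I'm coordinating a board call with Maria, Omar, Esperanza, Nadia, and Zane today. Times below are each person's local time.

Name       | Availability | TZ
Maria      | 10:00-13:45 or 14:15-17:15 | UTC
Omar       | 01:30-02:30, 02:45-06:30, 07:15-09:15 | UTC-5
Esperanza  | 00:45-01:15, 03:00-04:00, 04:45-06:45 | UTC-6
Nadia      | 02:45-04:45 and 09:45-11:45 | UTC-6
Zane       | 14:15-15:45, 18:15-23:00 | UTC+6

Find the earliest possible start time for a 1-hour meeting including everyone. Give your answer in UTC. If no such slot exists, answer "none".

Maria in UTC: 10:00-13:45, 14:15-17:15.
Omar in UTC: 06:30-07:30, 07:45-11:30, 12:15-14:15 (add 5h to convert from UTC-5).
Esperanza in UTC: 06:45-07:15, 09:00-10:00, 10:45-12:45 (add 6h to convert from UTC-6).
Nadia in UTC: 08:45-10:45, 15:45-17:45 (add 6h to convert from UTC-6).
Zane in UTC: 08:15-09:45, 12:15-17:00 (subtract 6h to convert from UTC+6).
Maria ∩ Omar: 10:00-11:30, 12:15-13:45.
Maria ∩ Omar ∩ Esperanza: 10:45-11:30, 12:15-12:45.
Maria ∩ Omar ∩ Esperanza ∩ Nadia: ∅.
Maria ∩ Omar ∩ Esperanza ∩ Nadia ∩ Zane: ∅.
There is no time when everyone is free.
No common window is at least 60 minutes long.

none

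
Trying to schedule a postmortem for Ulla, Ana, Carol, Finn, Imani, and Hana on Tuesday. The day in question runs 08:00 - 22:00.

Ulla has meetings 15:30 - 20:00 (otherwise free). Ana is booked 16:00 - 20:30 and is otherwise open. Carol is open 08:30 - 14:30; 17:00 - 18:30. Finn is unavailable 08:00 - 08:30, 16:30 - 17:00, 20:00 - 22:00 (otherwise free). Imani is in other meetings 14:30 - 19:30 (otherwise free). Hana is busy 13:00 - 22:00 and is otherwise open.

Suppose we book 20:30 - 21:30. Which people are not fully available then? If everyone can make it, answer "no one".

Ulla free: 08:00-15:30, 20:00-22:00 (invert busy blocks within the working day).
Ana free: 08:00-16:00, 20:30-22:00 (invert busy blocks within the working day).
Carol free: 08:30-14:30, 17:00-18:30.
Finn free: 08:30-16:30, 17:00-20:00 (invert busy blocks within the working day).
Imani free: 08:00-14:30, 19:30-22:00 (invert busy blocks within the working day).
Hana free: 08:00-13:00 (invert busy blocks within the working day).
Ulla: free for 20:30-21:30. Ana: free for 20:30-21:30. Carol: not fully free for 20:30-21:30. Finn: not fully free for 20:30-21:30. Imani: free for 20:30-21:30. Hana: not fully free for 20:30-21:30.

Carol, Finn, Hana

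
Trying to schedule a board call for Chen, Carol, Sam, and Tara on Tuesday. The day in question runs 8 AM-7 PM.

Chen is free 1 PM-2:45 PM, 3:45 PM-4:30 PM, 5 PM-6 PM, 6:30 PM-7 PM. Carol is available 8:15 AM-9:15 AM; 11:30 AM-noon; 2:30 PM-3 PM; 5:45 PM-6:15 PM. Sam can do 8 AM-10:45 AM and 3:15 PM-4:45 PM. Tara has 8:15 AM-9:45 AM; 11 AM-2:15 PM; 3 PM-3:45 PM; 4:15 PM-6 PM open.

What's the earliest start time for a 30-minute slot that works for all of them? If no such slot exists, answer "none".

Chen ∩ Carol: 14:30-14:45, 17:45-18:00.
Chen ∩ Carol ∩ Sam: ∅.
Chen ∩ Carol ∩ Sam ∩ Tara: ∅.
There is no time when everyone is free.
No common window is at least 30 minutes long.

none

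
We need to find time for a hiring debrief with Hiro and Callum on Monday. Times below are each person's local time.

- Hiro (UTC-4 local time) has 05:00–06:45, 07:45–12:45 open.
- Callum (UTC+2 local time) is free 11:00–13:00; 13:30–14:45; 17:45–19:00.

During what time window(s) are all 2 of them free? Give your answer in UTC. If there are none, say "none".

09:00-10:45, 11:45-12:45, 15:45-16:45

Hiro in UTC: 09:00-10:45, 11:45-16:45 (add 4h to convert from UTC-4).
Callum in UTC: 09:00-11:00, 11:30-12:45, 15:45-17:00 (subtract 2h to convert from UTC+2).
Hiro ∩ Callum: 09:00-10:45, 11:45-12:45, 15:45-16:45.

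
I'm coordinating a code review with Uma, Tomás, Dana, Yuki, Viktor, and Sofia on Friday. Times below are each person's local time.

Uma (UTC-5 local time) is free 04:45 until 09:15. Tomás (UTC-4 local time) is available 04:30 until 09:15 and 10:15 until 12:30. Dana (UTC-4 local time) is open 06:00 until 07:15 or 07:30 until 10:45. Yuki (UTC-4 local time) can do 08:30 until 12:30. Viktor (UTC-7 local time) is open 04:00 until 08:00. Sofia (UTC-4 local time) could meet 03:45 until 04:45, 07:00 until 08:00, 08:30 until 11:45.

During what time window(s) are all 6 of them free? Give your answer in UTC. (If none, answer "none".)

12:30-13:15

Uma in UTC: 09:45-14:15 (add 5h to convert from UTC-5).
Tomás in UTC: 08:30-13:15, 14:15-16:30 (add 4h to convert from UTC-4).
Dana in UTC: 10:00-11:15, 11:30-14:45 (add 4h to convert from UTC-4).
Yuki in UTC: 12:30-16:30 (add 4h to convert from UTC-4).
Viktor in UTC: 11:00-15:00 (add 7h to convert from UTC-7).
Sofia in UTC: 07:45-08:45, 11:00-12:00, 12:30-15:45 (add 4h to convert from UTC-4).
Uma ∩ Tomás: 09:45-13:15.
Uma ∩ Tomás ∩ Dana: 10:00-11:15, 11:30-13:15.
Uma ∩ Tomás ∩ Dana ∩ Yuki: 12:30-13:15.
Uma ∩ Tomás ∩ Dana ∩ Yuki ∩ Viktor: 12:30-13:15.
Uma ∩ Tomás ∩ Dana ∩ Yuki ∩ Viktor ∩ Sofia: 12:30-13:15.
Those are the intersection windows.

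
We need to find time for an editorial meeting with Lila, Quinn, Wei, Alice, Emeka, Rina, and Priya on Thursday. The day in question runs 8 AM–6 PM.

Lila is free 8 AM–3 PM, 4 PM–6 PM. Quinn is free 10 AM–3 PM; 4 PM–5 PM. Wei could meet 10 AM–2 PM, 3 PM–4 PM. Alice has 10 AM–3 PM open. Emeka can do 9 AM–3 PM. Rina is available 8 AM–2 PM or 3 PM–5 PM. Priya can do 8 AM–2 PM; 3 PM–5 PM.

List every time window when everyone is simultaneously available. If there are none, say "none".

10:00-14:00

Lila ∩ Quinn: 10:00-15:00, 16:00-17:00.
Lila ∩ Quinn ∩ Wei: 10:00-14:00.
Lila ∩ Quinn ∩ Wei ∩ Alice: 10:00-14:00.
Lila ∩ Quinn ∩ Wei ∩ Alice ∩ Emeka: 10:00-14:00.
Lila ∩ Quinn ∩ Wei ∩ Alice ∩ Emeka ∩ Rina: 10:00-14:00.
Lila ∩ Quinn ∩ Wei ∩ Alice ∩ Emeka ∩ Rina ∩ Priya: 10:00-14:00.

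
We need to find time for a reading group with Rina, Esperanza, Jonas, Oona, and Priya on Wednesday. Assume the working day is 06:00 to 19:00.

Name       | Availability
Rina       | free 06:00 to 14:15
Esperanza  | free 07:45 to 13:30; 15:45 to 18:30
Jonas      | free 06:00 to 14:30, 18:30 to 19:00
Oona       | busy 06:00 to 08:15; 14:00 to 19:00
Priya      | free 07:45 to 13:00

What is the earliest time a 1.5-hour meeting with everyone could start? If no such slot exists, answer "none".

08:15

Rina free: 06:00-14:15.
Esperanza free: 07:45-13:30, 15:45-18:30.
Jonas free: 06:00-14:30, 18:30-19:00.
Oona free: 08:15-14:00 (invert busy blocks within the working day).
Priya free: 07:45-13:00.
Rina ∩ Esperanza: 07:45-13:30.
Rina ∩ Esperanza ∩ Jonas: 07:45-13:30.
Rina ∩ Esperanza ∩ Jonas ∩ Oona: 08:15-13:30.
Rina ∩ Esperanza ∩ Jonas ∩ Oona ∩ Priya: 08:15-13:00.
So the common availability across everyone is 08:15-13:00.
The first common window of at least 90 minutes is 08:15-13:00, so the earliest start is 08:15.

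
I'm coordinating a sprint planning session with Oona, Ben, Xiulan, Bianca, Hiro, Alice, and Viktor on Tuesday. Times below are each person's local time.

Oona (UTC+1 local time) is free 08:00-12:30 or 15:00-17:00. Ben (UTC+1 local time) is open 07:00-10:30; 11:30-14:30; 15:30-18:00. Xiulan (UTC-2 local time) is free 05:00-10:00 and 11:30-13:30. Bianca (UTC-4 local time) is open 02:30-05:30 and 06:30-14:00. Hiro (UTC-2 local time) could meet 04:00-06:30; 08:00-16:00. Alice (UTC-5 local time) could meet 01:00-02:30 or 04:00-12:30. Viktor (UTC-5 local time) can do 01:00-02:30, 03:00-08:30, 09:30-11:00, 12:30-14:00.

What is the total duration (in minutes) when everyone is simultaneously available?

150

Oona in UTC: 07:00-11:30, 14:00-16:00 (subtract 1h to convert from UTC+1).
Ben in UTC: 06:00-09:30, 10:30-13:30, 14:30-17:00 (subtract 1h to convert from UTC+1).
Xiulan in UTC: 07:00-12:00, 13:30-15:30 (add 2h to convert from UTC-2).
Bianca in UTC: 06:30-09:30, 10:30-18:00 (add 4h to convert from UTC-4).
Hiro in UTC: 06:00-08:30, 10:00-18:00 (add 2h to convert from UTC-2).
Alice in UTC: 06:00-07:30, 09:00-17:30 (add 5h to convert from UTC-5).
Viktor in UTC: 06:00-07:30, 08:00-13:30, 14:30-16:00, 17:30-19:00 (add 5h to convert from UTC-5).
Oona ∩ Ben: 07:00-09:30, 10:30-11:30, 14:30-16:00.
Oona ∩ Ben ∩ Xiulan: 07:00-09:30, 10:30-11:30, 14:30-15:30.
Oona ∩ Ben ∩ Xiulan ∩ Bianca: 07:00-09:30, 10:30-11:30, 14:30-15:30.
Oona ∩ Ben ∩ Xiulan ∩ Bianca ∩ Hiro: 07:00-08:30, 10:30-11:30, 14:30-15:30.
Oona ∩ Ben ∩ Xiulan ∩ Bianca ∩ Hiro ∩ Alice: 07:00-07:30, 10:30-11:30, 14:30-15:30.
Oona ∩ Ben ∩ Xiulan ∩ Bianca ∩ Hiro ∩ Alice ∩ Viktor: 07:00-07:30, 10:30-11:30, 14:30-15:30.
Summing the common windows: 30 + 60 + 60 = 150 minutes.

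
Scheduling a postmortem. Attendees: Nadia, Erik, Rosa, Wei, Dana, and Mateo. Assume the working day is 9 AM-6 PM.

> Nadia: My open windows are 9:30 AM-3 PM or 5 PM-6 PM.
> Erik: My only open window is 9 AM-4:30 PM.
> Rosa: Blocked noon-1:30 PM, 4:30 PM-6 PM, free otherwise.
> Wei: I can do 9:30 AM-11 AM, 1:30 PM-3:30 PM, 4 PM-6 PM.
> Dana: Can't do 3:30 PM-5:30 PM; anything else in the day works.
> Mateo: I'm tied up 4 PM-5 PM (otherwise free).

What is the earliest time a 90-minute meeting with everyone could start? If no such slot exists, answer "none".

Nadia free: 09:30-15:00, 17:00-18:00.
Erik free: 09:00-16:30.
Rosa free: 09:00-12:00, 13:30-16:30 (invert busy blocks within the working day).
Wei free: 09:30-11:00, 13:30-15:30, 16:00-18:00.
Dana free: 09:00-15:30, 17:30-18:00 (invert busy blocks within the working day).
Mateo free: 09:00-16:00, 17:00-18:00 (invert busy blocks within the working day).
Nadia ∩ Erik: 09:30-15:00.
Nadia ∩ Erik ∩ Rosa: 09:30-12:00, 13:30-15:00.
Nadia ∩ Erik ∩ Rosa ∩ Wei: 09:30-11:00, 13:30-15:00.
Nadia ∩ Erik ∩ Rosa ∩ Wei ∩ Dana: 09:30-11:00, 13:30-15:00.
Nadia ∩ Erik ∩ Rosa ∩ Wei ∩ Dana ∩ Mateo: 09:30-11:00, 13:30-15:00.
Those are the intersection windows.
The first common window of at least 90 minutes is 09:30-11:00, so the earliest start is 09:30.

09:30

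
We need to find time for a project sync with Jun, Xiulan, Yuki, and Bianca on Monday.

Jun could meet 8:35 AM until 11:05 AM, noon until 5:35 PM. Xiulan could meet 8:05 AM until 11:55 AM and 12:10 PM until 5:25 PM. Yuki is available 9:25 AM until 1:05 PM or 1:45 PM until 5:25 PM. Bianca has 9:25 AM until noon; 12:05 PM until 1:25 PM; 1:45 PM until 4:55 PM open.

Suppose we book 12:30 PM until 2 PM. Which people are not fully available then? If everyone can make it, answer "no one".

Jun: free for 12:30-14:00. Xiulan: free for 12:30-14:00. Yuki: not fully free for 12:30-14:00. Bianca: not fully free for 12:30-14:00.

Bianca, Yuki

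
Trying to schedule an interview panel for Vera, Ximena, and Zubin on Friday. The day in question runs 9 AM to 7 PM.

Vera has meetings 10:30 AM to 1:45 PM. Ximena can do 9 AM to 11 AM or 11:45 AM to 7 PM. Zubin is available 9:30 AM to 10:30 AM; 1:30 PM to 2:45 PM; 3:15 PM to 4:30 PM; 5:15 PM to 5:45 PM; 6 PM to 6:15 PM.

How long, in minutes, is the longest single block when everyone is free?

Vera free: 09:00-10:30, 13:45-19:00 (invert busy blocks within the working day).
Ximena free: 09:00-11:00, 11:45-19:00.
Zubin free: 09:30-10:30, 13:30-14:45, 15:15-16:30, 17:15-17:45, 18:00-18:15.
Vera ∩ Ximena: 09:00-10:30, 13:45-19:00.
Vera ∩ Ximena ∩ Zubin: 09:30-10:30, 13:45-14:45, 15:15-16:30, 17:15-17:45, 18:00-18:15.
The longest is 15:15-16:30 at 75 minutes.

75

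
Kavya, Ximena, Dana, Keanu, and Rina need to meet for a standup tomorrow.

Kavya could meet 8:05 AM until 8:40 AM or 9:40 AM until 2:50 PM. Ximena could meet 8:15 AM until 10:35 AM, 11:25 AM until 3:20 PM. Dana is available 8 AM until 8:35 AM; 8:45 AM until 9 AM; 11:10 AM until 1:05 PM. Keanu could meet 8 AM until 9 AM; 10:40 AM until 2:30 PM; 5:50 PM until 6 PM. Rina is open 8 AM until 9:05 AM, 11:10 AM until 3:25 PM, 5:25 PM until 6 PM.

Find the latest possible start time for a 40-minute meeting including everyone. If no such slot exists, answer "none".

12:25

Kavya ∩ Ximena: 08:15-08:40, 09:40-10:35, 11:25-14:50.
Kavya ∩ Ximena ∩ Dana: 08:15-08:35, 11:25-13:05.
Kavya ∩ Ximena ∩ Dana ∩ Keanu: 08:15-08:35, 11:25-13:05.
Kavya ∩ Ximena ∩ Dana ∩ Keanu ∩ Rina: 08:15-08:35, 11:25-13:05.
So the common availability across everyone is 08:15-08:35, 11:25-13:05.
The last common window of at least 40 minutes is 11:25-13:05; a 40-minute meeting can start as late as 12:25 and still end by 13:05.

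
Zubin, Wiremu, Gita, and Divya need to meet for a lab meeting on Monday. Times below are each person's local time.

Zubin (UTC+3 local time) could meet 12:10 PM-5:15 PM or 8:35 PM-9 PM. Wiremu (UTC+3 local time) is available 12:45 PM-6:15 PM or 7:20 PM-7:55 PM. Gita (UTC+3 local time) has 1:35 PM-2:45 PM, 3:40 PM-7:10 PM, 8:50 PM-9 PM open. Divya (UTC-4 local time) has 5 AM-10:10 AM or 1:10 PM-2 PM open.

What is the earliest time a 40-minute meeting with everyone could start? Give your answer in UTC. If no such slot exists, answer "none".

10:35

Zubin in UTC: 09:10-14:15, 17:35-18:00 (subtract 3h to convert from UTC+3).
Wiremu in UTC: 09:45-15:15, 16:20-16:55 (subtract 3h to convert from UTC+3).
Gita in UTC: 10:35-11:45, 12:40-16:10, 17:50-18:00 (subtract 3h to convert from UTC+3).
Divya in UTC: 09:00-14:10, 17:10-18:00 (add 4h to convert from UTC-4).
Zubin ∩ Wiremu: 09:45-14:15.
Zubin ∩ Wiremu ∩ Gita: 10:35-11:45, 12:40-14:15.
Zubin ∩ Wiremu ∩ Gita ∩ Divya: 10:35-11:45, 12:40-14:10.
So the common availability across everyone is 10:35-11:45, 12:40-14:10.
The first common window of at least 40 minutes is 10:35-11:45, so the earliest start is 10:35.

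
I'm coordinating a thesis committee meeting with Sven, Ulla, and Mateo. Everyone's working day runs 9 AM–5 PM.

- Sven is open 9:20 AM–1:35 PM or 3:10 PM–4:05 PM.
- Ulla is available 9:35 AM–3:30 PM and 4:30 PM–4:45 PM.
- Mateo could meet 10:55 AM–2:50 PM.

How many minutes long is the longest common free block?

160

Sven ∩ Ulla: 09:35-13:35, 15:10-15:30.
Sven ∩ Ulla ∩ Mateo: 10:55-13:35.
So the common availability across everyone is 10:55-13:35.
The longest is 10:55-13:35 at 160 minutes.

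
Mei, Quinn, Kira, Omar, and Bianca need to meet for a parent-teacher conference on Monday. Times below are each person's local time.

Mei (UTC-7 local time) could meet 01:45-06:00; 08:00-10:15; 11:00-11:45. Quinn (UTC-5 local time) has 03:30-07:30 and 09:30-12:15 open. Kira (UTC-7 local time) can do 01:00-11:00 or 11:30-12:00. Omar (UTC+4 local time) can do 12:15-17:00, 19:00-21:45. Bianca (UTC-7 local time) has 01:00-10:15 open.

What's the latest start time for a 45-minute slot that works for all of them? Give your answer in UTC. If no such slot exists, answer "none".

16:30

Mei in UTC: 08:45-13:00, 15:00-17:15, 18:00-18:45 (add 7h to convert from UTC-7).
Quinn in UTC: 08:30-12:30, 14:30-17:15 (add 5h to convert from UTC-5).
Kira in UTC: 08:00-18:00, 18:30-19:00 (add 7h to convert from UTC-7).
Omar in UTC: 08:15-13:00, 15:00-17:45 (subtract 4h to convert from UTC+4).
Bianca in UTC: 08:00-17:15 (add 7h to convert from UTC-7).
Mei ∩ Quinn: 08:45-12:30, 15:00-17:15.
Mei ∩ Quinn ∩ Kira: 08:45-12:30, 15:00-17:15.
Mei ∩ Quinn ∩ Kira ∩ Omar: 08:45-12:30, 15:00-17:15.
Mei ∩ Quinn ∩ Kira ∩ Omar ∩ Bianca: 08:45-12:30, 15:00-17:15.
So the common availability across everyone is 08:45-12:30, 15:00-17:15.
The last common window of at least 45 minutes is 15:00-17:15; a 45-minute meeting can start as late as 16:30 and still end by 17:15.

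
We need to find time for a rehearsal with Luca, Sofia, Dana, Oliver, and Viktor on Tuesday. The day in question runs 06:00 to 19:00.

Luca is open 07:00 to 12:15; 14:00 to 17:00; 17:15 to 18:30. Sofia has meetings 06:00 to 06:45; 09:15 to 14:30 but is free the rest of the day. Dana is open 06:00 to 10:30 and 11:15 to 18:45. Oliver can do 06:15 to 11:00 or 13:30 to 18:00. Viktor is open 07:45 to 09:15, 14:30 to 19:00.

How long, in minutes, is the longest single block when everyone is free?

150

Luca free: 07:00-12:15, 14:00-17:00, 17:15-18:30.
Sofia free: 06:45-09:15, 14:30-19:00 (invert busy blocks within the working day).
Dana free: 06:00-10:30, 11:15-18:45.
Oliver free: 06:15-11:00, 13:30-18:00.
Viktor free: 07:45-09:15, 14:30-19:00.
Luca ∩ Sofia: 07:00-09:15, 14:30-17:00, 17:15-18:30.
Luca ∩ Sofia ∩ Dana: 07:00-09:15, 14:30-17:00, 17:15-18:30.
Luca ∩ Sofia ∩ Dana ∩ Oliver: 07:00-09:15, 14:30-17:00, 17:15-18:00.
Luca ∩ Sofia ∩ Dana ∩ Oliver ∩ Viktor: 07:45-09:15, 14:30-17:00, 17:15-18:00.
Those are the intersection windows.
The longest is 14:30-17:00 at 150 minutes.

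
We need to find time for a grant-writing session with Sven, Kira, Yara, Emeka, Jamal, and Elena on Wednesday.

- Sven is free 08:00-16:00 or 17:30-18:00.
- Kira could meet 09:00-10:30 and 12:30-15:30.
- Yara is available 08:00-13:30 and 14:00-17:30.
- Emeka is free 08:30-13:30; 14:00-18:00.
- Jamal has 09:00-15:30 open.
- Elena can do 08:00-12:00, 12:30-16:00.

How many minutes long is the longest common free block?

90

Sven ∩ Kira: 09:00-10:30, 12:30-15:30.
Sven ∩ Kira ∩ Yara: 09:00-10:30, 12:30-13:30, 14:00-15:30.
Sven ∩ Kira ∩ Yara ∩ Emeka: 09:00-10:30, 12:30-13:30, 14:00-15:30.
Sven ∩ Kira ∩ Yara ∩ Emeka ∩ Jamal: 09:00-10:30, 12:30-13:30, 14:00-15:30.
Sven ∩ Kira ∩ Yara ∩ Emeka ∩ Jamal ∩ Elena: 09:00-10:30, 12:30-13:30, 14:00-15:30.
The longest is 09:00-10:30 at 90 minutes.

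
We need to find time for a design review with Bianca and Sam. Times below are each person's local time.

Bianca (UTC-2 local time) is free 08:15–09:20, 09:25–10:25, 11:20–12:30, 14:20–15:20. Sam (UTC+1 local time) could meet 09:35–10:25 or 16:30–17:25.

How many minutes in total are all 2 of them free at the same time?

Bianca in UTC: 10:15-11:20, 11:25-12:25, 13:20-14:30, 16:20-17:20 (add 2h to convert from UTC-2).
Sam in UTC: 08:35-09:25, 15:30-16:25 (subtract 1h to convert from UTC+1).
Bianca ∩ Sam: 16:20-16:25.
That's a single block of 5 minutes.

5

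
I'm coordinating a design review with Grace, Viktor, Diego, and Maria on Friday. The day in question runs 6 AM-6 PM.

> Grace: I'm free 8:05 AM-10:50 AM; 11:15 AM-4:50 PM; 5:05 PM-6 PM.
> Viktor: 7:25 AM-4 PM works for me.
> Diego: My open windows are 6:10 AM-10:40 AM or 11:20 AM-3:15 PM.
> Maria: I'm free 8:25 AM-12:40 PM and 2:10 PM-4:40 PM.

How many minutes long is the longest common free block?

Grace ∩ Viktor: 08:05-10:50, 11:15-16:00.
Grace ∩ Viktor ∩ Diego: 08:05-10:40, 11:20-15:15.
Grace ∩ Viktor ∩ Diego ∩ Maria: 08:25-10:40, 11:20-12:40, 14:10-15:15.
The longest is 08:25-10:40 at 135 minutes.

135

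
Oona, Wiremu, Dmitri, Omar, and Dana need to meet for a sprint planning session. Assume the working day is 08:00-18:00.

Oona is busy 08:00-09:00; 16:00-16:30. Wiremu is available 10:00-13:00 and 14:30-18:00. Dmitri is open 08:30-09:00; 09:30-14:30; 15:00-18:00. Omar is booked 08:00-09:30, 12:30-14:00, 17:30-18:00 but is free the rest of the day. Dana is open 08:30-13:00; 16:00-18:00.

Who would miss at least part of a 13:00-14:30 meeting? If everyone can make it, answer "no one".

Dana, Omar, Wiremu

Oona free: 09:00-16:00, 16:30-18:00 (invert busy blocks within the working day).
Wiremu free: 10:00-13:00, 14:30-18:00.
Dmitri free: 08:30-09:00, 09:30-14:30, 15:00-18:00.
Omar free: 09:30-12:30, 14:00-17:30 (invert busy blocks within the working day).
Dana free: 08:30-13:00, 16:00-18:00.
Oona: free for 13:00-14:30. Wiremu: not fully free for 13:00-14:30. Dmitri: free for 13:00-14:30. Omar: not fully free for 13:00-14:30. Dana: not fully free for 13:00-14:30.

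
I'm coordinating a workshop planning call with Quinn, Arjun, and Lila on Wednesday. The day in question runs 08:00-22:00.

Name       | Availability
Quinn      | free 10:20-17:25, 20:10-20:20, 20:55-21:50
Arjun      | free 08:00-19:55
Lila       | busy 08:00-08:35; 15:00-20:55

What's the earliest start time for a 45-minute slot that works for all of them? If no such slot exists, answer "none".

Quinn free: 10:20-17:25, 20:10-20:20, 20:55-21:50.
Arjun free: 08:00-19:55.
Lila free: 08:35-15:00, 20:55-22:00 (invert busy blocks within the working day).
Quinn ∩ Arjun: 10:20-17:25.
Quinn ∩ Arjun ∩ Lila: 10:20-15:00.
Those are the intersection windows.
The first common window of at least 45 minutes is 10:20-15:00, so the earliest start is 10:20.

10:20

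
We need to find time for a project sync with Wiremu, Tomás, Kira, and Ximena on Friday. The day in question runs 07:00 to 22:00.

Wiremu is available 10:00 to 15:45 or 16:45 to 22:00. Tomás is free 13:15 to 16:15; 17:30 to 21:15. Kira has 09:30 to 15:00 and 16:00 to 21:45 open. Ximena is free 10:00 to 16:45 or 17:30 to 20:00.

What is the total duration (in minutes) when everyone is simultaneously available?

Wiremu ∩ Tomás: 13:15-15:45, 17:30-21:15.
Wiremu ∩ Tomás ∩ Kira: 13:15-15:00, 17:30-21:15.
Wiremu ∩ Tomás ∩ Kira ∩ Ximena: 13:15-15:00, 17:30-20:00.
Summing the common windows: 105 + 150 = 255 minutes.

255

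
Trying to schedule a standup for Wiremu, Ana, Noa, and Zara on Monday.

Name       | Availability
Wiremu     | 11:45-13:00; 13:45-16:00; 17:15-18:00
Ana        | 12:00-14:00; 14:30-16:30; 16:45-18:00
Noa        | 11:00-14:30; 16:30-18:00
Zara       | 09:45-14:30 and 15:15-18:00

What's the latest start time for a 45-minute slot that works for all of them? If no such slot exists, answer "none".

17:15

Wiremu ∩ Ana: 12:00-13:00, 13:45-14:00, 14:30-16:00, 17:15-18:00.
Wiremu ∩ Ana ∩ Noa: 12:00-13:00, 13:45-14:00, 17:15-18:00.
Wiremu ∩ Ana ∩ Noa ∩ Zara: 12:00-13:00, 13:45-14:00, 17:15-18:00.
The last common window of at least 45 minutes is 17:15-18:00; a 45-minute meeting can start as late as 17:15 and still end by 18:00.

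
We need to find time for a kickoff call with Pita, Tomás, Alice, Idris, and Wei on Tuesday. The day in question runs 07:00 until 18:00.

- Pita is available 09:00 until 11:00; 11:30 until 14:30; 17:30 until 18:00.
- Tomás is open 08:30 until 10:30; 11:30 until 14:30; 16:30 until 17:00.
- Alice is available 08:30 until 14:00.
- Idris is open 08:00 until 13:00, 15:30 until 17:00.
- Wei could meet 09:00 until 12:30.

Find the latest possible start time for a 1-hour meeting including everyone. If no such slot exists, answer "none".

Pita ∩ Tomás: 09:00-10:30, 11:30-14:30.
Pita ∩ Tomás ∩ Alice: 09:00-10:30, 11:30-14:00.
Pita ∩ Tomás ∩ Alice ∩ Idris: 09:00-10:30, 11:30-13:00.
Pita ∩ Tomás ∩ Alice ∩ Idris ∩ Wei: 09:00-10:30, 11:30-12:30.
The last common window of at least 60 minutes is 11:30-12:30; a 60-minute meeting can start as late as 11:30 and still end by 12:30.

11:30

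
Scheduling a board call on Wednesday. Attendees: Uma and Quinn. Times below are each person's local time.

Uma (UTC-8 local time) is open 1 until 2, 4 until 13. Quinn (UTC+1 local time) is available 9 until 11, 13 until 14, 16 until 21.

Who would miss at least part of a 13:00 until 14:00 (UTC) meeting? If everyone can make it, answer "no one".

Quinn

Uma in UTC: 09:00-10:00, 12:00-21:00 (add 8h to convert from UTC-8).
Quinn in UTC: 08:00-10:00, 12:00-13:00, 15:00-20:00 (subtract 1h to convert from UTC+1).
Uma: free for 13:00-14:00. Quinn: not fully free for 13:00-14:00.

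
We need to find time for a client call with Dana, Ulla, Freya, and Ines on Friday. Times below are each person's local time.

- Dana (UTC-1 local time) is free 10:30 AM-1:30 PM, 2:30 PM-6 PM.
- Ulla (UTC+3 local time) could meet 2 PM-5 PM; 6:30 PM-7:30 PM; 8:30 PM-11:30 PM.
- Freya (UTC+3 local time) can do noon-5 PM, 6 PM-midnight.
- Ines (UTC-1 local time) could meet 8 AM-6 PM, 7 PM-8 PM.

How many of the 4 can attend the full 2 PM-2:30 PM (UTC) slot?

Dana in UTC: 11:30-14:30, 15:30-19:00 (add 1h to convert from UTC-1).
Ulla in UTC: 11:00-14:00, 15:30-16:30, 17:30-20:30 (subtract 3h to convert from UTC+3).
Freya in UTC: 09:00-14:00, 15:00-21:00 (subtract 3h to convert from UTC+3).
Ines in UTC: 09:00-19:00, 20:00-21:00 (add 1h to convert from UTC-1).
Dana and Ines can make the full 14:00-14:30 slot — that's 2.

2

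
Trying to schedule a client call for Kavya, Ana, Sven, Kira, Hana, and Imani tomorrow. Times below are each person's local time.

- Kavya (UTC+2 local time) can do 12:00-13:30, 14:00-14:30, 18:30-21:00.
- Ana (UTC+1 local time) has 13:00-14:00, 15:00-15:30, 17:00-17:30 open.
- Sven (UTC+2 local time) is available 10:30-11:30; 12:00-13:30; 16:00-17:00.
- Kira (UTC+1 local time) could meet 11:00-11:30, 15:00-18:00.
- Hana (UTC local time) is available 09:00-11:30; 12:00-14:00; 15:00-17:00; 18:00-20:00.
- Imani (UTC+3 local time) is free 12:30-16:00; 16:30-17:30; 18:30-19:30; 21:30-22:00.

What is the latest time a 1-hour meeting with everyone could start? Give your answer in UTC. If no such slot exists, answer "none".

none

Kavya in UTC: 10:00-11:30, 12:00-12:30, 16:30-19:00 (subtract 2h to convert from UTC+2).
Ana in UTC: 12:00-13:00, 14:00-14:30, 16:00-16:30 (subtract 1h to convert from UTC+1).
Sven in UTC: 08:30-09:30, 10:00-11:30, 14:00-15:00 (subtract 2h to convert from UTC+2).
Kira in UTC: 10:00-10:30, 14:00-17:00 (subtract 1h to convert from UTC+1).
Hana in UTC: 09:00-11:30, 12:00-14:00, 15:00-17:00, 18:00-20:00.
Imani in UTC: 09:30-13:00, 13:30-14:30, 15:30-16:30, 18:30-19:00 (subtract 3h to convert from UTC+3).
Kavya ∩ Ana: 12:00-12:30.
Kavya ∩ Ana ∩ Sven: ∅.
Kavya ∩ Ana ∩ Sven ∩ Kira: ∅.
Kavya ∩ Ana ∩ Sven ∩ Kira ∩ Hana: ∅.
Kavya ∩ Ana ∩ Sven ∩ Kira ∩ Hana ∩ Imani: ∅.
There is no time when everyone is free.
No common window is at least 60 minutes long.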